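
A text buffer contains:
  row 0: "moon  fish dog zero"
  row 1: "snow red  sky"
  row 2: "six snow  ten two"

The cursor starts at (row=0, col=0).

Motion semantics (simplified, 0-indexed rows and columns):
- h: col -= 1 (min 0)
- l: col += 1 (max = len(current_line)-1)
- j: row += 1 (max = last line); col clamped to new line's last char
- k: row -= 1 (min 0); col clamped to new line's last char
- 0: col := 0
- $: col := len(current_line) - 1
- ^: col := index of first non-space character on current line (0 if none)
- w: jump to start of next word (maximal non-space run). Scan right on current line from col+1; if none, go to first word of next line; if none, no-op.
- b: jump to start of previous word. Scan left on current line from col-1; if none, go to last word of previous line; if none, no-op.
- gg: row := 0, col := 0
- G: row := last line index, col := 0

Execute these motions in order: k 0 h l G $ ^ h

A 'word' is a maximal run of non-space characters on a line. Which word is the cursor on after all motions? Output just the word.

Answer: six

Derivation:
After 1 (k): row=0 col=0 char='m'
After 2 (0): row=0 col=0 char='m'
After 3 (h): row=0 col=0 char='m'
After 4 (l): row=0 col=1 char='o'
After 5 (G): row=2 col=0 char='s'
After 6 ($): row=2 col=16 char='o'
After 7 (^): row=2 col=0 char='s'
After 8 (h): row=2 col=0 char='s'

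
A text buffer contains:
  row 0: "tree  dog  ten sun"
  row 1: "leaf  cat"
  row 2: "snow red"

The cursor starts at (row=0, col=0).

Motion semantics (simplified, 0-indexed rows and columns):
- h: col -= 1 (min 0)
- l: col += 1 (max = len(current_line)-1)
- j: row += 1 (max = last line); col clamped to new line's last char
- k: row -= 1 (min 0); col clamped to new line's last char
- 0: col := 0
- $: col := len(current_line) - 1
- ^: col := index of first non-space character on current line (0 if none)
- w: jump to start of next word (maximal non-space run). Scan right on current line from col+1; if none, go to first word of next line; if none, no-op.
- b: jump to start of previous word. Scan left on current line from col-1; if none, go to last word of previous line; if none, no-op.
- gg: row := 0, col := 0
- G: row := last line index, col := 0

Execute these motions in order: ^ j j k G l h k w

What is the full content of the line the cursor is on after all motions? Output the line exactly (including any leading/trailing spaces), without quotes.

Answer: leaf  cat

Derivation:
After 1 (^): row=0 col=0 char='t'
After 2 (j): row=1 col=0 char='l'
After 3 (j): row=2 col=0 char='s'
After 4 (k): row=1 col=0 char='l'
After 5 (G): row=2 col=0 char='s'
After 6 (l): row=2 col=1 char='n'
After 7 (h): row=2 col=0 char='s'
After 8 (k): row=1 col=0 char='l'
After 9 (w): row=1 col=6 char='c'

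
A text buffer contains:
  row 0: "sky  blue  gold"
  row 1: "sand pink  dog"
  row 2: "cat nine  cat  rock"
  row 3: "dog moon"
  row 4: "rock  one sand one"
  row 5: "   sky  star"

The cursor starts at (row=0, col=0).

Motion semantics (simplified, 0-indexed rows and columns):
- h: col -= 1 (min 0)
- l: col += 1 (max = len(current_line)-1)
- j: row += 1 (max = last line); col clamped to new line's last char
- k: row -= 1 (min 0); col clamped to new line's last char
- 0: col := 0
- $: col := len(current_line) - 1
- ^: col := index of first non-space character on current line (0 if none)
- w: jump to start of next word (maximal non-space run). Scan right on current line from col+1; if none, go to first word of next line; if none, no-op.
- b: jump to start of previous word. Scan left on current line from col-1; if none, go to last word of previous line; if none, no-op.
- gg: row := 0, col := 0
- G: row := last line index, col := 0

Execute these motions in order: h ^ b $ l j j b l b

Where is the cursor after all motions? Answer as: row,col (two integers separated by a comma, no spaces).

After 1 (h): row=0 col=0 char='s'
After 2 (^): row=0 col=0 char='s'
After 3 (b): row=0 col=0 char='s'
After 4 ($): row=0 col=14 char='d'
After 5 (l): row=0 col=14 char='d'
After 6 (j): row=1 col=13 char='g'
After 7 (j): row=2 col=13 char='_'
After 8 (b): row=2 col=10 char='c'
After 9 (l): row=2 col=11 char='a'
After 10 (b): row=2 col=10 char='c'

Answer: 2,10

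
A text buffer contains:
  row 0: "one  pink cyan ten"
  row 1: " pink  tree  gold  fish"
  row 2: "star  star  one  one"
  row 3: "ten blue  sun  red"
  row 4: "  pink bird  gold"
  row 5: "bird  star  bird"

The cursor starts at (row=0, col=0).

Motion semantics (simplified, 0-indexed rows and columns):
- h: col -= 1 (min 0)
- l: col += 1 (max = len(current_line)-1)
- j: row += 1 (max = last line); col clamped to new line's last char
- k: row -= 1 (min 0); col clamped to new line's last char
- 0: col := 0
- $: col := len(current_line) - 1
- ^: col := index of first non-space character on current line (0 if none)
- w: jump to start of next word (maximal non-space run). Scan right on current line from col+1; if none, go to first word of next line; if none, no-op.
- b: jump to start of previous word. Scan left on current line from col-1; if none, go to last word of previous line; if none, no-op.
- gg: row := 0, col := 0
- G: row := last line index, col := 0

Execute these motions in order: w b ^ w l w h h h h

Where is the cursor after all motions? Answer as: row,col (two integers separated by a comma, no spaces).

Answer: 0,6

Derivation:
After 1 (w): row=0 col=5 char='p'
After 2 (b): row=0 col=0 char='o'
After 3 (^): row=0 col=0 char='o'
After 4 (w): row=0 col=5 char='p'
After 5 (l): row=0 col=6 char='i'
After 6 (w): row=0 col=10 char='c'
After 7 (h): row=0 col=9 char='_'
After 8 (h): row=0 col=8 char='k'
After 9 (h): row=0 col=7 char='n'
After 10 (h): row=0 col=6 char='i'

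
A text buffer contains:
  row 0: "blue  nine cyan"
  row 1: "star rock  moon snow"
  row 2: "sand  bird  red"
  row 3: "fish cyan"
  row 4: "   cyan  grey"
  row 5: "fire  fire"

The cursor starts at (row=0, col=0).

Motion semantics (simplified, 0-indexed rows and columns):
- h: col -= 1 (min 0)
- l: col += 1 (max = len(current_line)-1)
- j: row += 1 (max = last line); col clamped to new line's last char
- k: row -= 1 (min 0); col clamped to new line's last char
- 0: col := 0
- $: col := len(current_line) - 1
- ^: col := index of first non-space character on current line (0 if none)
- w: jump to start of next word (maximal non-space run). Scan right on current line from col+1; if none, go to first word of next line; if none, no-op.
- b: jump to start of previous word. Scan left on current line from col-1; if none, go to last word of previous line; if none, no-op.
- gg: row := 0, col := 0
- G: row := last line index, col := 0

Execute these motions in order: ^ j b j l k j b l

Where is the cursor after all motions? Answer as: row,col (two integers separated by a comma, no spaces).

Answer: 1,12

Derivation:
After 1 (^): row=0 col=0 char='b'
After 2 (j): row=1 col=0 char='s'
After 3 (b): row=0 col=11 char='c'
After 4 (j): row=1 col=11 char='m'
After 5 (l): row=1 col=12 char='o'
After 6 (k): row=0 col=12 char='y'
After 7 (j): row=1 col=12 char='o'
After 8 (b): row=1 col=11 char='m'
After 9 (l): row=1 col=12 char='o'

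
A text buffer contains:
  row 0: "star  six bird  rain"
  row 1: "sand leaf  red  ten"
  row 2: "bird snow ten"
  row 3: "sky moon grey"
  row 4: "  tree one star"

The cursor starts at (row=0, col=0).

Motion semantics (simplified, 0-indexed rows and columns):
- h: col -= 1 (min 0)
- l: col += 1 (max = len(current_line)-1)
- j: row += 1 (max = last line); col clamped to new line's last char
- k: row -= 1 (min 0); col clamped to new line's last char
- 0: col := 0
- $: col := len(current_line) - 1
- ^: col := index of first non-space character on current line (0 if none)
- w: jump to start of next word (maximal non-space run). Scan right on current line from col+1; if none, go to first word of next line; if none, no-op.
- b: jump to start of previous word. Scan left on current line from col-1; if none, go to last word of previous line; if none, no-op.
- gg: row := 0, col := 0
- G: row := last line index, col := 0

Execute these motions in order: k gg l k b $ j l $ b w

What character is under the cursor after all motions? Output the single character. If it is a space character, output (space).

Answer: b

Derivation:
After 1 (k): row=0 col=0 char='s'
After 2 (gg): row=0 col=0 char='s'
After 3 (l): row=0 col=1 char='t'
After 4 (k): row=0 col=1 char='t'
After 5 (b): row=0 col=0 char='s'
After 6 ($): row=0 col=19 char='n'
After 7 (j): row=1 col=18 char='n'
After 8 (l): row=1 col=18 char='n'
After 9 ($): row=1 col=18 char='n'
After 10 (b): row=1 col=16 char='t'
After 11 (w): row=2 col=0 char='b'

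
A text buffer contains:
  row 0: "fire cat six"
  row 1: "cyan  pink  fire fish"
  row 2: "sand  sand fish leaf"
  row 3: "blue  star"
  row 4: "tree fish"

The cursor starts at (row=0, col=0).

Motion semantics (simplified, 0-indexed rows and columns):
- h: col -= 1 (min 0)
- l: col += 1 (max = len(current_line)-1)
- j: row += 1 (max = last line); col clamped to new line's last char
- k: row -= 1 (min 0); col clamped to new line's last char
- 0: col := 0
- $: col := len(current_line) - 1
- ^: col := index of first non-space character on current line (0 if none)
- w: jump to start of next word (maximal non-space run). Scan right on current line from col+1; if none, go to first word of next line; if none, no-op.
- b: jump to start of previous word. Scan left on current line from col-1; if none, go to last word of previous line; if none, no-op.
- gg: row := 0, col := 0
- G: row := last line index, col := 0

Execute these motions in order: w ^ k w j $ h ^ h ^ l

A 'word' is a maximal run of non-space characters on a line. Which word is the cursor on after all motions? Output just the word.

After 1 (w): row=0 col=5 char='c'
After 2 (^): row=0 col=0 char='f'
After 3 (k): row=0 col=0 char='f'
After 4 (w): row=0 col=5 char='c'
After 5 (j): row=1 col=5 char='_'
After 6 ($): row=1 col=20 char='h'
After 7 (h): row=1 col=19 char='s'
After 8 (^): row=1 col=0 char='c'
After 9 (h): row=1 col=0 char='c'
After 10 (^): row=1 col=0 char='c'
After 11 (l): row=1 col=1 char='y'

Answer: cyan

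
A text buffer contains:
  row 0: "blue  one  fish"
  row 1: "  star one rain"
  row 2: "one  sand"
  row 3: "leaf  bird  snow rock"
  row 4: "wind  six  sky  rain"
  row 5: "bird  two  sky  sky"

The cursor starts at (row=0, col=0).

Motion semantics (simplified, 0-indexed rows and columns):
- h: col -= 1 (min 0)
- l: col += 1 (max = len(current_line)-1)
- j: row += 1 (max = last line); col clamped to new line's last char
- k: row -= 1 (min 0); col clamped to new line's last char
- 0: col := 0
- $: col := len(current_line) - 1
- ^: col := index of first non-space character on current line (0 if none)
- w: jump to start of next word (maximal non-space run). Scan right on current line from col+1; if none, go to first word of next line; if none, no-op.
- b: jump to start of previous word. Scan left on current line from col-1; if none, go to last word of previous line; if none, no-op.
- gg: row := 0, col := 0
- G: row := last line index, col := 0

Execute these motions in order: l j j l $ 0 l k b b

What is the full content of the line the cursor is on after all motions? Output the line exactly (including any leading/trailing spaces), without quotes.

Answer: blue  one  fish

Derivation:
After 1 (l): row=0 col=1 char='l'
After 2 (j): row=1 col=1 char='_'
After 3 (j): row=2 col=1 char='n'
After 4 (l): row=2 col=2 char='e'
After 5 ($): row=2 col=8 char='d'
After 6 (0): row=2 col=0 char='o'
After 7 (l): row=2 col=1 char='n'
After 8 (k): row=1 col=1 char='_'
After 9 (b): row=0 col=11 char='f'
After 10 (b): row=0 col=6 char='o'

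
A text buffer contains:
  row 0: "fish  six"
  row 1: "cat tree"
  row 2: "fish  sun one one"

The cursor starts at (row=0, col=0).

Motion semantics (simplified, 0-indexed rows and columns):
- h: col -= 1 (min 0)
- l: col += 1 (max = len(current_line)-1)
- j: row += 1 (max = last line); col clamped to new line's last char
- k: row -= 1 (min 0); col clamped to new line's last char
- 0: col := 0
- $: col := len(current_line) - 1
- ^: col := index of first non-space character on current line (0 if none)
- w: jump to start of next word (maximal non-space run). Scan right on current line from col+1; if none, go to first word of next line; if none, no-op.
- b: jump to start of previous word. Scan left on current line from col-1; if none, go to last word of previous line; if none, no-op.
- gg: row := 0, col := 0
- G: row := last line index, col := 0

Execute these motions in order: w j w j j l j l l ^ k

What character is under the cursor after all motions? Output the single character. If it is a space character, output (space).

Answer: c

Derivation:
After 1 (w): row=0 col=6 char='s'
After 2 (j): row=1 col=6 char='e'
After 3 (w): row=2 col=0 char='f'
After 4 (j): row=2 col=0 char='f'
After 5 (j): row=2 col=0 char='f'
After 6 (l): row=2 col=1 char='i'
After 7 (j): row=2 col=1 char='i'
After 8 (l): row=2 col=2 char='s'
After 9 (l): row=2 col=3 char='h'
After 10 (^): row=2 col=0 char='f'
After 11 (k): row=1 col=0 char='c'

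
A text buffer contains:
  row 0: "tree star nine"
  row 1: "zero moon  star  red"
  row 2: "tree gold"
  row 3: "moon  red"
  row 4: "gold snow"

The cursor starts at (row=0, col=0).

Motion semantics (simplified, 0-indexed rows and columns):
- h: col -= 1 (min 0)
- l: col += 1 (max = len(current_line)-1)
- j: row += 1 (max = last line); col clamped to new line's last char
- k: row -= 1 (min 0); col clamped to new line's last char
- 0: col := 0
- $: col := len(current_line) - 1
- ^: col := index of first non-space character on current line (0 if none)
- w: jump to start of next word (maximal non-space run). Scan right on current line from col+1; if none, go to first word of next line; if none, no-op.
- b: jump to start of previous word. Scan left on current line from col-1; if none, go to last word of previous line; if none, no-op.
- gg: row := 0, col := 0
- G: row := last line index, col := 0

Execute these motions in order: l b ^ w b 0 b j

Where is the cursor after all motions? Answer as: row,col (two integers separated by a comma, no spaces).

After 1 (l): row=0 col=1 char='r'
After 2 (b): row=0 col=0 char='t'
After 3 (^): row=0 col=0 char='t'
After 4 (w): row=0 col=5 char='s'
After 5 (b): row=0 col=0 char='t'
After 6 (0): row=0 col=0 char='t'
After 7 (b): row=0 col=0 char='t'
After 8 (j): row=1 col=0 char='z'

Answer: 1,0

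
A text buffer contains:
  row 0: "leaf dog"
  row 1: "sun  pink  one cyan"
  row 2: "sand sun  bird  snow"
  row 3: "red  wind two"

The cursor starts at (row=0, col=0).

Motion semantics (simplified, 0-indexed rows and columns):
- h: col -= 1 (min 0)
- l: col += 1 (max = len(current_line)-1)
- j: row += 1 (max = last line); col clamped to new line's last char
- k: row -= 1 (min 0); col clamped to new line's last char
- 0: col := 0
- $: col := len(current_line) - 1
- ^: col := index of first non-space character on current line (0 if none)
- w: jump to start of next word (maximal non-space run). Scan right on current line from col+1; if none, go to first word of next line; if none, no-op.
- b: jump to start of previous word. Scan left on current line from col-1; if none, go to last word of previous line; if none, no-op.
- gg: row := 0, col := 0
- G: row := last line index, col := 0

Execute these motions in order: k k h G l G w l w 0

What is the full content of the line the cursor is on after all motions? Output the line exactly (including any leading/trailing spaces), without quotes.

Answer: red  wind two

Derivation:
After 1 (k): row=0 col=0 char='l'
After 2 (k): row=0 col=0 char='l'
After 3 (h): row=0 col=0 char='l'
After 4 (G): row=3 col=0 char='r'
After 5 (l): row=3 col=1 char='e'
After 6 (G): row=3 col=0 char='r'
After 7 (w): row=3 col=5 char='w'
After 8 (l): row=3 col=6 char='i'
After 9 (w): row=3 col=10 char='t'
After 10 (0): row=3 col=0 char='r'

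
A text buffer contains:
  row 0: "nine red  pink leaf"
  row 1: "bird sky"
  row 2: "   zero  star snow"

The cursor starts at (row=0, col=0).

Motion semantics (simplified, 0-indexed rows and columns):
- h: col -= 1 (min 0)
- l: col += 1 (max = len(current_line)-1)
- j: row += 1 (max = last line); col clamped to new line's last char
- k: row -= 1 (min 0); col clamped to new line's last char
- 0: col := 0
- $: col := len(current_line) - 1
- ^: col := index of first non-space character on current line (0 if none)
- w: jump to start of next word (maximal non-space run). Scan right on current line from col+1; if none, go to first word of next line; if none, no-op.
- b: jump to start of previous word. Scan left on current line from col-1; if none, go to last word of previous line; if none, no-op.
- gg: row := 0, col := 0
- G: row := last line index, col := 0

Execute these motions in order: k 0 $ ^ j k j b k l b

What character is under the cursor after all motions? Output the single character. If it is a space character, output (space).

After 1 (k): row=0 col=0 char='n'
After 2 (0): row=0 col=0 char='n'
After 3 ($): row=0 col=18 char='f'
After 4 (^): row=0 col=0 char='n'
After 5 (j): row=1 col=0 char='b'
After 6 (k): row=0 col=0 char='n'
After 7 (j): row=1 col=0 char='b'
After 8 (b): row=0 col=15 char='l'
After 9 (k): row=0 col=15 char='l'
After 10 (l): row=0 col=16 char='e'
After 11 (b): row=0 col=15 char='l'

Answer: l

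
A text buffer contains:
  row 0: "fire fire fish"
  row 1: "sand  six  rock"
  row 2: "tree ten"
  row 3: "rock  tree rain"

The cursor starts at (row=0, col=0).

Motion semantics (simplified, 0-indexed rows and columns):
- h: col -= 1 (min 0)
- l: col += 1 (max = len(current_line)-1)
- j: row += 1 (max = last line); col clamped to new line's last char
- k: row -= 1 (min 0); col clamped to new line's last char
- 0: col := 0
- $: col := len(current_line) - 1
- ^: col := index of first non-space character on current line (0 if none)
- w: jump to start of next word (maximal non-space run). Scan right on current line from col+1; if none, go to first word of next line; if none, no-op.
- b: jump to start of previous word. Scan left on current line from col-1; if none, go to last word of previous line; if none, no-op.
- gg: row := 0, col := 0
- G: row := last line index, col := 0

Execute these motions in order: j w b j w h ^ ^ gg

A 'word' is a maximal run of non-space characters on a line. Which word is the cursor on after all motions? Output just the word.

After 1 (j): row=1 col=0 char='s'
After 2 (w): row=1 col=6 char='s'
After 3 (b): row=1 col=0 char='s'
After 4 (j): row=2 col=0 char='t'
After 5 (w): row=2 col=5 char='t'
After 6 (h): row=2 col=4 char='_'
After 7 (^): row=2 col=0 char='t'
After 8 (^): row=2 col=0 char='t'
After 9 (gg): row=0 col=0 char='f'

Answer: fire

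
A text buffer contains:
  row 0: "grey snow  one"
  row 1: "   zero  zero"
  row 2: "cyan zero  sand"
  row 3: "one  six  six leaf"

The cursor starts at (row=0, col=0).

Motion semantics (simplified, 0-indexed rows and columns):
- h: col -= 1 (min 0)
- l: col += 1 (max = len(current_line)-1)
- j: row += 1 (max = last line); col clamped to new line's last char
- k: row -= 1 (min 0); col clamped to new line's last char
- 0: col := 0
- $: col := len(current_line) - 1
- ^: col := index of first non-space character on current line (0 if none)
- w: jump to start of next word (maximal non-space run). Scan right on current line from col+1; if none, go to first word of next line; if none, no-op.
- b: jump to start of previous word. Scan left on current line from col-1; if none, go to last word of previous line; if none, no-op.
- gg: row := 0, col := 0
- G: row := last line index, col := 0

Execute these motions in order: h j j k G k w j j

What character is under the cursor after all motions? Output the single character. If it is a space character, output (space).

After 1 (h): row=0 col=0 char='g'
After 2 (j): row=1 col=0 char='_'
After 3 (j): row=2 col=0 char='c'
After 4 (k): row=1 col=0 char='_'
After 5 (G): row=3 col=0 char='o'
After 6 (k): row=2 col=0 char='c'
After 7 (w): row=2 col=5 char='z'
After 8 (j): row=3 col=5 char='s'
After 9 (j): row=3 col=5 char='s'

Answer: s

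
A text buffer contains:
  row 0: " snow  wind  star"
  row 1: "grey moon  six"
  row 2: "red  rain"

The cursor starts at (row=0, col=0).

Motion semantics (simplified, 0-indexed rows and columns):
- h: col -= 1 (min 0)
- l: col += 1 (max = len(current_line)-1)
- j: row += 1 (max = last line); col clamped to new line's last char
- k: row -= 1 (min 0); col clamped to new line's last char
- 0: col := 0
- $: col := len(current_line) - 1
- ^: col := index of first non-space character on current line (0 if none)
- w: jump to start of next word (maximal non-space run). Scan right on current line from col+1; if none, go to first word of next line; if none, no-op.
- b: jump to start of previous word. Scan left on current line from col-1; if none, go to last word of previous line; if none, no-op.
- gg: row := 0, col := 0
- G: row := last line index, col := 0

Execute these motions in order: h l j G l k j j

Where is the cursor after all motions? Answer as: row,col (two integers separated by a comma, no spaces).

After 1 (h): row=0 col=0 char='_'
After 2 (l): row=0 col=1 char='s'
After 3 (j): row=1 col=1 char='r'
After 4 (G): row=2 col=0 char='r'
After 5 (l): row=2 col=1 char='e'
After 6 (k): row=1 col=1 char='r'
After 7 (j): row=2 col=1 char='e'
After 8 (j): row=2 col=1 char='e'

Answer: 2,1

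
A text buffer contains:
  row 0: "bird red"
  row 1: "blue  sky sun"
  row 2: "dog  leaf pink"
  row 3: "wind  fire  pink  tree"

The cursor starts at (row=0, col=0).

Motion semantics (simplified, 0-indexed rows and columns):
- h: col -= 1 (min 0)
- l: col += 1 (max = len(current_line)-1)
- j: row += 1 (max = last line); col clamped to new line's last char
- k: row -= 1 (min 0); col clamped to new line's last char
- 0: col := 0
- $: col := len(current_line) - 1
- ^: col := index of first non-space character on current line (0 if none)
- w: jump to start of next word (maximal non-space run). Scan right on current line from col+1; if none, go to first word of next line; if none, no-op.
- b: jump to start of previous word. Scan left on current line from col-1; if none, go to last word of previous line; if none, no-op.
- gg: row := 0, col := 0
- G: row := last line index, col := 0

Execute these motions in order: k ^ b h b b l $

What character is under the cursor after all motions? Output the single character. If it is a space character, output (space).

Answer: d

Derivation:
After 1 (k): row=0 col=0 char='b'
After 2 (^): row=0 col=0 char='b'
After 3 (b): row=0 col=0 char='b'
After 4 (h): row=0 col=0 char='b'
After 5 (b): row=0 col=0 char='b'
After 6 (b): row=0 col=0 char='b'
After 7 (l): row=0 col=1 char='i'
After 8 ($): row=0 col=7 char='d'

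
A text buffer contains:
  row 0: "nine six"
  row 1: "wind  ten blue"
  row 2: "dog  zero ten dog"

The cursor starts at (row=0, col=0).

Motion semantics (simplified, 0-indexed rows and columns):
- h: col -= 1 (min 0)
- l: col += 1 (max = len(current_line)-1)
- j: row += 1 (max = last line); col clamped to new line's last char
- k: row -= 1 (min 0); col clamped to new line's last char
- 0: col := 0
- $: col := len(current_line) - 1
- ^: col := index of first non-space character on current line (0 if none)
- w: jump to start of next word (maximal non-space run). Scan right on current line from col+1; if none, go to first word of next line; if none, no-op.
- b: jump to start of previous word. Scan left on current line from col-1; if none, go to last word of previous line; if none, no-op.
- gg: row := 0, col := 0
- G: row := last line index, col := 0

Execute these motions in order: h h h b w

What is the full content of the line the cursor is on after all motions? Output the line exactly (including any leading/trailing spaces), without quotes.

Answer: nine six

Derivation:
After 1 (h): row=0 col=0 char='n'
After 2 (h): row=0 col=0 char='n'
After 3 (h): row=0 col=0 char='n'
After 4 (b): row=0 col=0 char='n'
After 5 (w): row=0 col=5 char='s'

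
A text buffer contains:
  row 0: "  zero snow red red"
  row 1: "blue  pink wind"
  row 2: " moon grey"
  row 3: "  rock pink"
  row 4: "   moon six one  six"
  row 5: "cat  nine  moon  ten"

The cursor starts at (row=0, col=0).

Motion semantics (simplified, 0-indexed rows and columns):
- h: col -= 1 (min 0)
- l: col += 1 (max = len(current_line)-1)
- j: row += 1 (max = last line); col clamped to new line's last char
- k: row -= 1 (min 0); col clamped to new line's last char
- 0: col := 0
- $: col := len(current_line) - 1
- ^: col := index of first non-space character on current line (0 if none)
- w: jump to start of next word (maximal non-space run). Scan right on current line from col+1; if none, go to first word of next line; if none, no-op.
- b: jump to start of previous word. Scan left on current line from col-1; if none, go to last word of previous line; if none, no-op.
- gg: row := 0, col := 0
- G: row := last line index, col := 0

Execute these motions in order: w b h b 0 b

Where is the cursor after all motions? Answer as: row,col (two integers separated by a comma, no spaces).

After 1 (w): row=0 col=2 char='z'
After 2 (b): row=0 col=2 char='z'
After 3 (h): row=0 col=1 char='_'
After 4 (b): row=0 col=1 char='_'
After 5 (0): row=0 col=0 char='_'
After 6 (b): row=0 col=0 char='_'

Answer: 0,0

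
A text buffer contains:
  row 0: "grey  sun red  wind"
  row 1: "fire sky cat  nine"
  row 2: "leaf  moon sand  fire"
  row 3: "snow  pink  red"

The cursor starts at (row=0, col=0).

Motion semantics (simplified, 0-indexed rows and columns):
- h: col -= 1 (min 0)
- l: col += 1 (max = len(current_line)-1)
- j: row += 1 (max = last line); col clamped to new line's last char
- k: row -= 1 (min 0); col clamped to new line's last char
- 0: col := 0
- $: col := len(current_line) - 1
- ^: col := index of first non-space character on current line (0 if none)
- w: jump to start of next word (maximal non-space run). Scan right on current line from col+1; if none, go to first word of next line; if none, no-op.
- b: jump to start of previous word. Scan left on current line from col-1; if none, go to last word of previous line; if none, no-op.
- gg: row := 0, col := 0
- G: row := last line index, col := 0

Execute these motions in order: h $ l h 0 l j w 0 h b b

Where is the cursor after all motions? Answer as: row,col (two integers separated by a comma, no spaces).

Answer: 0,10

Derivation:
After 1 (h): row=0 col=0 char='g'
After 2 ($): row=0 col=18 char='d'
After 3 (l): row=0 col=18 char='d'
After 4 (h): row=0 col=17 char='n'
After 5 (0): row=0 col=0 char='g'
After 6 (l): row=0 col=1 char='r'
After 7 (j): row=1 col=1 char='i'
After 8 (w): row=1 col=5 char='s'
After 9 (0): row=1 col=0 char='f'
After 10 (h): row=1 col=0 char='f'
After 11 (b): row=0 col=15 char='w'
After 12 (b): row=0 col=10 char='r'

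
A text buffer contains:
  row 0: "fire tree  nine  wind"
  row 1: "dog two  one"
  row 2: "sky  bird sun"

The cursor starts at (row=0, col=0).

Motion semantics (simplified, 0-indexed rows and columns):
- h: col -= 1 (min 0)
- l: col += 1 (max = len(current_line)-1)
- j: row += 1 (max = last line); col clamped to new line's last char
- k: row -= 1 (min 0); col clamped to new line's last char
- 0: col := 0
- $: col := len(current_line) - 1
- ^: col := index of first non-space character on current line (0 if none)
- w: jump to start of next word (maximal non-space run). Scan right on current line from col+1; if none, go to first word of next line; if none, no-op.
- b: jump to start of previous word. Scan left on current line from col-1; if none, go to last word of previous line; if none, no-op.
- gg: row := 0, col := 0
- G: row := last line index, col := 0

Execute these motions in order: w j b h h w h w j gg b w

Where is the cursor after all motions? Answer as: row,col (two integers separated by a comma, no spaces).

After 1 (w): row=0 col=5 char='t'
After 2 (j): row=1 col=5 char='w'
After 3 (b): row=1 col=4 char='t'
After 4 (h): row=1 col=3 char='_'
After 5 (h): row=1 col=2 char='g'
After 6 (w): row=1 col=4 char='t'
After 7 (h): row=1 col=3 char='_'
After 8 (w): row=1 col=4 char='t'
After 9 (j): row=2 col=4 char='_'
After 10 (gg): row=0 col=0 char='f'
After 11 (b): row=0 col=0 char='f'
After 12 (w): row=0 col=5 char='t'

Answer: 0,5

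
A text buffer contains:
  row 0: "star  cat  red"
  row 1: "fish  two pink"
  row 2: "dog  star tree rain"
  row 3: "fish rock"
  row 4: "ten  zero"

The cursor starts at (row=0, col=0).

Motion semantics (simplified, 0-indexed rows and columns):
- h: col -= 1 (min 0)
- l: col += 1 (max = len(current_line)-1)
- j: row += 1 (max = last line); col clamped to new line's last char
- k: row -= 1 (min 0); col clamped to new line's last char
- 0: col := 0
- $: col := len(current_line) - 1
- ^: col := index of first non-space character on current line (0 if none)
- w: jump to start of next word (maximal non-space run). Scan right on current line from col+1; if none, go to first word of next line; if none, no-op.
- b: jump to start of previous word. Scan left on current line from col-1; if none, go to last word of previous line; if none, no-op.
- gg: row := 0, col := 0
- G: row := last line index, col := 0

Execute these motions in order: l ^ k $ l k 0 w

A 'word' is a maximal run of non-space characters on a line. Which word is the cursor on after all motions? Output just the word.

Answer: cat

Derivation:
After 1 (l): row=0 col=1 char='t'
After 2 (^): row=0 col=0 char='s'
After 3 (k): row=0 col=0 char='s'
After 4 ($): row=0 col=13 char='d'
After 5 (l): row=0 col=13 char='d'
After 6 (k): row=0 col=13 char='d'
After 7 (0): row=0 col=0 char='s'
After 8 (w): row=0 col=6 char='c'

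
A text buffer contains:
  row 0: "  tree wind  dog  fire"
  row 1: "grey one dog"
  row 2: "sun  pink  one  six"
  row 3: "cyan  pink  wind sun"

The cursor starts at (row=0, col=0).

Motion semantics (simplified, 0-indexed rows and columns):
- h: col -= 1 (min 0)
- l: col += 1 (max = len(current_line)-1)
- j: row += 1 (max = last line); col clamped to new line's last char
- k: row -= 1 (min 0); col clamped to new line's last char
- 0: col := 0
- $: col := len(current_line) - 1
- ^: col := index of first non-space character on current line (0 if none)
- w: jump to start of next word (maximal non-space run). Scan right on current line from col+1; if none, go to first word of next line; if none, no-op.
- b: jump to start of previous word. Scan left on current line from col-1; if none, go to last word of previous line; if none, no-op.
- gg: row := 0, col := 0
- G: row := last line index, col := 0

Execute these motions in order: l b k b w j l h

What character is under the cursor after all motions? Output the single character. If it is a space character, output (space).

Answer: e

Derivation:
After 1 (l): row=0 col=1 char='_'
After 2 (b): row=0 col=1 char='_'
After 3 (k): row=0 col=1 char='_'
After 4 (b): row=0 col=1 char='_'
After 5 (w): row=0 col=2 char='t'
After 6 (j): row=1 col=2 char='e'
After 7 (l): row=1 col=3 char='y'
After 8 (h): row=1 col=2 char='e'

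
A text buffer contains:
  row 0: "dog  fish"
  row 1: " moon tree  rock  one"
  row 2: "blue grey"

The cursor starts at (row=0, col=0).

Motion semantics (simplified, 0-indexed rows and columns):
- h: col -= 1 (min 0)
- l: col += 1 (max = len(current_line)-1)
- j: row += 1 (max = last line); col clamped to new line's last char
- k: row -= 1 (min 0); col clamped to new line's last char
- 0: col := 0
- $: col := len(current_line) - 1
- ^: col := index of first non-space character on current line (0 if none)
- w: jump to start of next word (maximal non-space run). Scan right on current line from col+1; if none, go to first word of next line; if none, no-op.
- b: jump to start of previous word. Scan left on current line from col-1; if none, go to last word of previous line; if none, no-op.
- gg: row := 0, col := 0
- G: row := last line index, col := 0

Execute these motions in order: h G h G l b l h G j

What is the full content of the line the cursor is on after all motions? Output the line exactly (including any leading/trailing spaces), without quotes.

Answer: blue grey

Derivation:
After 1 (h): row=0 col=0 char='d'
After 2 (G): row=2 col=0 char='b'
After 3 (h): row=2 col=0 char='b'
After 4 (G): row=2 col=0 char='b'
After 5 (l): row=2 col=1 char='l'
After 6 (b): row=2 col=0 char='b'
After 7 (l): row=2 col=1 char='l'
After 8 (h): row=2 col=0 char='b'
After 9 (G): row=2 col=0 char='b'
After 10 (j): row=2 col=0 char='b'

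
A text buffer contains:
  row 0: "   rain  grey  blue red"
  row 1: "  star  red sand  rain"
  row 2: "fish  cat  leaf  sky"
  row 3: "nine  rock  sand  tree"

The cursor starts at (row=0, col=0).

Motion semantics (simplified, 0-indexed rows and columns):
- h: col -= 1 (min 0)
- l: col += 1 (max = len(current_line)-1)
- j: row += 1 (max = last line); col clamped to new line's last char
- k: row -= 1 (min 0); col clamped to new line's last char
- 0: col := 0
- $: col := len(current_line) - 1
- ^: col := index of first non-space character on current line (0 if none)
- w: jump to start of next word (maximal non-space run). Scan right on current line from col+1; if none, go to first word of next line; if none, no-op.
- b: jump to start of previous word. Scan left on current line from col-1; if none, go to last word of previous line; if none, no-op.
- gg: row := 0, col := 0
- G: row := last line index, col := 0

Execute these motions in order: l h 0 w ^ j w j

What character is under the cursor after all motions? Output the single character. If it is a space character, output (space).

After 1 (l): row=0 col=1 char='_'
After 2 (h): row=0 col=0 char='_'
After 3 (0): row=0 col=0 char='_'
After 4 (w): row=0 col=3 char='r'
After 5 (^): row=0 col=3 char='r'
After 6 (j): row=1 col=3 char='t'
After 7 (w): row=1 col=8 char='r'
After 8 (j): row=2 col=8 char='t'

Answer: t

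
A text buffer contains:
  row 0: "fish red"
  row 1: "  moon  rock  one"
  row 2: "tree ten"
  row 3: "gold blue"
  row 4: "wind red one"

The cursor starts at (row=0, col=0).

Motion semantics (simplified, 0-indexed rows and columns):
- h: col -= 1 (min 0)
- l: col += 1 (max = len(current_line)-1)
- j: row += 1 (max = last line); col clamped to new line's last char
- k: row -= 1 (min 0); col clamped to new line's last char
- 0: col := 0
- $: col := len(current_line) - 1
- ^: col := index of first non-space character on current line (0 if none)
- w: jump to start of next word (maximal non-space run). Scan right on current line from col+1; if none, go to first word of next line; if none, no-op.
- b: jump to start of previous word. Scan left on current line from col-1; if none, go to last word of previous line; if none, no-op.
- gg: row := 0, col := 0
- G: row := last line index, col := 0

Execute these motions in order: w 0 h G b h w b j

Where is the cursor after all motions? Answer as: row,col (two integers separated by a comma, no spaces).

After 1 (w): row=0 col=5 char='r'
After 2 (0): row=0 col=0 char='f'
After 3 (h): row=0 col=0 char='f'
After 4 (G): row=4 col=0 char='w'
After 5 (b): row=3 col=5 char='b'
After 6 (h): row=3 col=4 char='_'
After 7 (w): row=3 col=5 char='b'
After 8 (b): row=3 col=0 char='g'
After 9 (j): row=4 col=0 char='w'

Answer: 4,0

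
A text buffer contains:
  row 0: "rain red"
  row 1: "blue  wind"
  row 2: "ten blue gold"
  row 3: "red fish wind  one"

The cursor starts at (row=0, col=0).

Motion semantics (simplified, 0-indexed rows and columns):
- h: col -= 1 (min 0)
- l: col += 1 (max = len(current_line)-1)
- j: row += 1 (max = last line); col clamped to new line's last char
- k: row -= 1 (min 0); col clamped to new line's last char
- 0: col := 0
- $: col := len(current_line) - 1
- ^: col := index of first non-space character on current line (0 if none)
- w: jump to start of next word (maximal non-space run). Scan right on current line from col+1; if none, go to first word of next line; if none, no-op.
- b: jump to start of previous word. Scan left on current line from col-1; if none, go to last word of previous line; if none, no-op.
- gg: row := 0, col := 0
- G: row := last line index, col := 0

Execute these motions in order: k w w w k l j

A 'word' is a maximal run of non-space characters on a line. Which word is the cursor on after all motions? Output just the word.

Answer: wind

Derivation:
After 1 (k): row=0 col=0 char='r'
After 2 (w): row=0 col=5 char='r'
After 3 (w): row=1 col=0 char='b'
After 4 (w): row=1 col=6 char='w'
After 5 (k): row=0 col=6 char='e'
After 6 (l): row=0 col=7 char='d'
After 7 (j): row=1 col=7 char='i'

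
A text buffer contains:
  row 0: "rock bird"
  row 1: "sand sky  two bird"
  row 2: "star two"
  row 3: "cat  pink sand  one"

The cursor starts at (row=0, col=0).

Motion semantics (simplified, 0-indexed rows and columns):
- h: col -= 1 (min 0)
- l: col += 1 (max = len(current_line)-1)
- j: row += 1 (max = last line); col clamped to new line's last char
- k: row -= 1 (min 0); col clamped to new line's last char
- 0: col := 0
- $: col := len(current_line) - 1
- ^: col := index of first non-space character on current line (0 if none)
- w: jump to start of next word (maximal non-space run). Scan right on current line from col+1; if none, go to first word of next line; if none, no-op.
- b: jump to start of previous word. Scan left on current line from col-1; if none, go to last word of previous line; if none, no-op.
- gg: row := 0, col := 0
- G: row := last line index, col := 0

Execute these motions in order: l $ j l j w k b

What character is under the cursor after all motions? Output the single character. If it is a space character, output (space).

Answer: b

Derivation:
After 1 (l): row=0 col=1 char='o'
After 2 ($): row=0 col=8 char='d'
After 3 (j): row=1 col=8 char='_'
After 4 (l): row=1 col=9 char='_'
After 5 (j): row=2 col=7 char='o'
After 6 (w): row=3 col=0 char='c'
After 7 (k): row=2 col=0 char='s'
After 8 (b): row=1 col=14 char='b'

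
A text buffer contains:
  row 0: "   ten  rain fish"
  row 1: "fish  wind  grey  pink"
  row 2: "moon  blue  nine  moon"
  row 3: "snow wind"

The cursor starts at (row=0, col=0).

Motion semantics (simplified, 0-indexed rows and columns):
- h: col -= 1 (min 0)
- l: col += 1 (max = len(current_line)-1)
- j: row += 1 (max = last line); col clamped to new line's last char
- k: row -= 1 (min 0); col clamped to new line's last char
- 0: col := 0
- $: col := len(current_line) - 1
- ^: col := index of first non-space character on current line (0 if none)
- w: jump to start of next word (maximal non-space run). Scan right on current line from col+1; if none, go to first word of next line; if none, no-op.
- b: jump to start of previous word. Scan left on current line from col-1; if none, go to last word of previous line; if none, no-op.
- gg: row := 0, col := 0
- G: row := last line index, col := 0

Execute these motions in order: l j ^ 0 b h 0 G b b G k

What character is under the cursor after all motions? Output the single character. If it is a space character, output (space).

After 1 (l): row=0 col=1 char='_'
After 2 (j): row=1 col=1 char='i'
After 3 (^): row=1 col=0 char='f'
After 4 (0): row=1 col=0 char='f'
After 5 (b): row=0 col=13 char='f'
After 6 (h): row=0 col=12 char='_'
After 7 (0): row=0 col=0 char='_'
After 8 (G): row=3 col=0 char='s'
After 9 (b): row=2 col=18 char='m'
After 10 (b): row=2 col=12 char='n'
After 11 (G): row=3 col=0 char='s'
After 12 (k): row=2 col=0 char='m'

Answer: m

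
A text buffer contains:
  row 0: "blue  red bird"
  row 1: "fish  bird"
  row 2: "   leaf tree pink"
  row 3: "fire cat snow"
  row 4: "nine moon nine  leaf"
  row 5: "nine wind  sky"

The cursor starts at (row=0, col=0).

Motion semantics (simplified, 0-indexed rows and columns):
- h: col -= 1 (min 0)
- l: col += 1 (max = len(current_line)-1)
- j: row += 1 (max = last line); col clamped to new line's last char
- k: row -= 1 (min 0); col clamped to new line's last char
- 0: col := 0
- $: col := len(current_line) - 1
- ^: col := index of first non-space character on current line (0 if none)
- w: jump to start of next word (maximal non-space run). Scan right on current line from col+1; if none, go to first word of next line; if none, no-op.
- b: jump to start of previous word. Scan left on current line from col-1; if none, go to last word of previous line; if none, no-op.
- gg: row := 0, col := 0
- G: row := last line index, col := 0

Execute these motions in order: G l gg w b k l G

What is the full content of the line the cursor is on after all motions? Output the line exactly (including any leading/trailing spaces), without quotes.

After 1 (G): row=5 col=0 char='n'
After 2 (l): row=5 col=1 char='i'
After 3 (gg): row=0 col=0 char='b'
After 4 (w): row=0 col=6 char='r'
After 5 (b): row=0 col=0 char='b'
After 6 (k): row=0 col=0 char='b'
After 7 (l): row=0 col=1 char='l'
After 8 (G): row=5 col=0 char='n'

Answer: nine wind  sky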